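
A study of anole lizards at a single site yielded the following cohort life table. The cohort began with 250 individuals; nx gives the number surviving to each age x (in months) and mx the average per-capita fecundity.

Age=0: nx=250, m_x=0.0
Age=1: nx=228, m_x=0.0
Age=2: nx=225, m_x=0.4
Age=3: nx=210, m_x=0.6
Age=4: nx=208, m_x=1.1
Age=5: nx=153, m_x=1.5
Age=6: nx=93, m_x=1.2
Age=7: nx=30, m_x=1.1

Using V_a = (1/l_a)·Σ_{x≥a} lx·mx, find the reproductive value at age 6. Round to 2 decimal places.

lx = nx/n0 = nx/250: 1, 0.912, 0.9, 0.84, 0.832, 0.612, 0.372, 0.12
lx·mx for x ≥ 6: 0.4464, 0.132 → sum = 0.5784
V_6 = 0.5784 / l_6 = 0.5784 / 0.372 = 1.554839… → 1.55

1.55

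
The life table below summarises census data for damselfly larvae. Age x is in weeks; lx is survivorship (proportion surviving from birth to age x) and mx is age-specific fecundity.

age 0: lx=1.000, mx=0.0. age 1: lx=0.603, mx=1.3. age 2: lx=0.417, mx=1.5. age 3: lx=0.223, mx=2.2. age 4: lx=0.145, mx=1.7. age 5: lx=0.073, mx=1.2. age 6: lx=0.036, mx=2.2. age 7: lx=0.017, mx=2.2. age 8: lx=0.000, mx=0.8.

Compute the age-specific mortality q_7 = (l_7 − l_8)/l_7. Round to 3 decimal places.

q_7 = (l_7 − l_8) / l_7 = (0.017 − 0) / 0.017
     = 0.017 / 0.017 = 1 → 1.000

1.000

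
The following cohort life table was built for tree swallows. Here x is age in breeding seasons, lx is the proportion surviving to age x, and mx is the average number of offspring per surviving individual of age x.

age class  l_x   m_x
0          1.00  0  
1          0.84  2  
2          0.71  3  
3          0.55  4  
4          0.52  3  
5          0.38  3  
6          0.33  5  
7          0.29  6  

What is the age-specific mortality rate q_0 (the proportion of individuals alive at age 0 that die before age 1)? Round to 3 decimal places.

0.160

q_0 = (l_0 − l_1) / l_0 = (1 − 0.84) / 1
     = 0.16 / 1 = 0.16 → 0.160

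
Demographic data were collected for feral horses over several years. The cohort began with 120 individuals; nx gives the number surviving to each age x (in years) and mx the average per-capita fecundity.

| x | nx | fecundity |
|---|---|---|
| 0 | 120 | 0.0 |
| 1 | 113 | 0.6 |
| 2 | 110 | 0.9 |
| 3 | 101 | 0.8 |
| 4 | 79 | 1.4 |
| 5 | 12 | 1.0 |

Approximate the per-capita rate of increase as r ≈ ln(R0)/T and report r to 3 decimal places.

lx = nx/n0 = nx/120: 1, 0.94167…, 0.91667…, 0.84167…, 0.65833…, 0.1
R0 = Σ lx·mx = 0 + 0.565… + 0.825… + 0.67333… + 0.92167… + 0.1 = 3.085…
Σ x·lx·mx = 8.421667…; T = 8.421667…/3.085… = 2.72988…
r ≈ ln(R0)/T = ln(3.085…)/2.72988… = 0.41268… → 0.413

0.413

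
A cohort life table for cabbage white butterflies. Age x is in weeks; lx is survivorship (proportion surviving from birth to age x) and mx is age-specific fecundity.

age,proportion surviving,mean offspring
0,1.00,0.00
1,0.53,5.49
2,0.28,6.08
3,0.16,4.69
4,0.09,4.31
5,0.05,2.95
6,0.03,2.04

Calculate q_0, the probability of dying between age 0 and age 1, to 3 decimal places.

0.470

q_0 = (l_0 − l_1) / l_0 = (1 − 0.53) / 1
     = 0.47 / 1 = 0.47 → 0.470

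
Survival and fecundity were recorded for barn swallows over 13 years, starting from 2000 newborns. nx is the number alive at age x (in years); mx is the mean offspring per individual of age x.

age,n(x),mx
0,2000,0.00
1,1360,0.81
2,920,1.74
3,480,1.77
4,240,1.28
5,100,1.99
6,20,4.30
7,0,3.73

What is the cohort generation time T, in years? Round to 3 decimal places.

2.315

lx = nx/n0 = nx/2000: 1, 0.68, 0.46, 0.24, 0.12, 0.05, 0.01, 0
lx·mx: 0, 0.5508, 0.8004, 0.4248, 0.1536, 0.0995, 0.043, 0 → R0 = 2.0721
x·lx·mx: 0, 0.5508, 1.6008, 1.2744, 0.6144, 0.4975, 0.258, 0 → Σ = 4.7959
T = 4.7959 / 2.0721 = 2.314512… → 2.315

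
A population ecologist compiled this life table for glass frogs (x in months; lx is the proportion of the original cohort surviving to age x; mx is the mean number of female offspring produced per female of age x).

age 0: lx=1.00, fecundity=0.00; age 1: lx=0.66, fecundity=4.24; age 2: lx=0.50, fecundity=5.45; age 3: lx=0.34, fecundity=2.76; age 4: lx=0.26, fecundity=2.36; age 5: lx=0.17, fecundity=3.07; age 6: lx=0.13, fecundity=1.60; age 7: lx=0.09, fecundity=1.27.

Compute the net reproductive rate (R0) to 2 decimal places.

lx·mx by age: 0, 2.7984, 2.725, 0.9384, 0.6136, 0.5219, 0.208, 0.1143
R0 = Σ lx·mx = 7.9196 → 7.92

7.92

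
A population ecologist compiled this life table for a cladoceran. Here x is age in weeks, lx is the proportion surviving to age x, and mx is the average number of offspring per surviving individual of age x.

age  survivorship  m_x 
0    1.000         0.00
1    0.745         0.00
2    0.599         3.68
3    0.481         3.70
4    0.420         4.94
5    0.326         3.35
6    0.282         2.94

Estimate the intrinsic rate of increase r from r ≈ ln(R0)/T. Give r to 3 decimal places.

R0 = Σ lx·mx = 0 + 0 + 2.20432 + 1.7797 + 2.0748 + 1.0921 + 0.82908 = 7.98
Σ x·lx·mx = 28.48192; T = 28.48192/7.98 = 3.56916…
r ≈ ln(R0)/T = ln(7.98)/3.56916… = 0.58191… → 0.582

0.582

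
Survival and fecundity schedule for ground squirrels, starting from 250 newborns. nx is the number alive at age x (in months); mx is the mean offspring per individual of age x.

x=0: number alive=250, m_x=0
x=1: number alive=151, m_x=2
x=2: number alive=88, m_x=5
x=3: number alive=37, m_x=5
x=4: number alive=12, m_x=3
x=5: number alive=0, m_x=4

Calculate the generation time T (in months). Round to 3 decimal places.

lx = nx/n0 = nx/250: 1, 0.604, 0.352, 0.148, 0.048, 0
lx·mx: 0, 1.208, 1.76, 0.74, 0.144, 0 → R0 = 3.852
x·lx·mx: 0, 1.208, 3.52, 2.22, 0.576, 0 → Σ = 7.524
T = 7.524 / 3.852 = 1.953271… → 1.953

1.953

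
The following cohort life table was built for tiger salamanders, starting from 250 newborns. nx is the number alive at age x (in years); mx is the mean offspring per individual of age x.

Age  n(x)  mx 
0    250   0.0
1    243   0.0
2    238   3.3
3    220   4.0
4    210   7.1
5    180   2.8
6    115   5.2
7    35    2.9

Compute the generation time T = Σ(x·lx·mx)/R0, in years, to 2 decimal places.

lx = nx/n0 = nx/250: 1, 0.972, 0.952, 0.88, 0.84, 0.72, 0.46, 0.14
lx·mx: 0, 0, 3.1416, 3.52, 5.964, 2.016, 2.392, 0.406 → R0 = 17.4396
x·lx·mx: 0, 0, 6.2832, 10.56, 23.856, 10.08, 14.352, 2.842 → Σ = 67.9732
T = 67.9732 / 17.4396 = 3.897635… → 3.90

3.90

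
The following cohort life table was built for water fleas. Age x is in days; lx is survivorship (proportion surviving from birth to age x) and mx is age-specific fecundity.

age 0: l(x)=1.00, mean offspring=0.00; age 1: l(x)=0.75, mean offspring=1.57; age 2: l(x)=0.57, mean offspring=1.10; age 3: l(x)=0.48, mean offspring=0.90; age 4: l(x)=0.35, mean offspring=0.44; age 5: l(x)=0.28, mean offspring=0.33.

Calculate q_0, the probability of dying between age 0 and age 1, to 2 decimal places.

0.25

q_0 = (l_0 − l_1) / l_0 = (1 − 0.75) / 1
     = 0.25 / 1 = 0.25 → 0.25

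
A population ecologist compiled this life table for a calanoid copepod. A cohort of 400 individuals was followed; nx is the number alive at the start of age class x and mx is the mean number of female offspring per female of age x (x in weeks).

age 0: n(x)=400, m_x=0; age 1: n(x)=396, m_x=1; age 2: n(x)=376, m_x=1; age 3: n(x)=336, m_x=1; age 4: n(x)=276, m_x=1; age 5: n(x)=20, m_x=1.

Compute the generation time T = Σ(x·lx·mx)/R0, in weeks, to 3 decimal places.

2.393

lx = nx/n0 = nx/400: 1, 0.99, 0.94, 0.84, 0.69, 0.05
lx·mx: 0, 0.99, 0.94, 0.84, 0.69, 0.05 → R0 = 3.51
x·lx·mx: 0, 0.99, 1.88, 2.52, 2.76, 0.25 → Σ = 8.4
T = 8.4 / 3.51 = 2.393162… → 2.393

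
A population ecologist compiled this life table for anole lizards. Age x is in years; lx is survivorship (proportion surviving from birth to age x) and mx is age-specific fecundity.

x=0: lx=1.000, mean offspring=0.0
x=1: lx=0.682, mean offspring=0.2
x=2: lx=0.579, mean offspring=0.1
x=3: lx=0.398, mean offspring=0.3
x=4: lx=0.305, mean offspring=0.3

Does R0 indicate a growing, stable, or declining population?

R0 = Σ lx·mx = 0 + 0.1364 + 0.0579 + 0.1194 + 0.0915 = 0.4052
R0 < 1, so the population is declining.

declining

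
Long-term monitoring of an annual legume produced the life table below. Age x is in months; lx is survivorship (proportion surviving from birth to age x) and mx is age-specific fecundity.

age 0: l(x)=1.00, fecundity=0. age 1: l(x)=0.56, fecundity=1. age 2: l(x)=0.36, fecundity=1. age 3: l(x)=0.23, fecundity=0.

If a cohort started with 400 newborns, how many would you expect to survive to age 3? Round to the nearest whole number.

92

Expected survivors = N0 · l_3 = 400 × 0.23 = 92 → 92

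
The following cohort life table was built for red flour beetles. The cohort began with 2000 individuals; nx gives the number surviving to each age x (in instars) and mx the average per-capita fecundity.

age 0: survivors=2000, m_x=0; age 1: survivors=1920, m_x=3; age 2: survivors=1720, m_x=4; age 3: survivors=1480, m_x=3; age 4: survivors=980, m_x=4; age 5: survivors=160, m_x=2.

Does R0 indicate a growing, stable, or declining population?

growing

lx = nx/n0 = nx/2000: 1, 0.96, 0.86, 0.74, 0.49, 0.08
R0 = Σ lx·mx = 0 + 2.88 + 3.44 + 2.22 + 1.96 + 0.16 = 10.66
R0 > 1, so the population is growing.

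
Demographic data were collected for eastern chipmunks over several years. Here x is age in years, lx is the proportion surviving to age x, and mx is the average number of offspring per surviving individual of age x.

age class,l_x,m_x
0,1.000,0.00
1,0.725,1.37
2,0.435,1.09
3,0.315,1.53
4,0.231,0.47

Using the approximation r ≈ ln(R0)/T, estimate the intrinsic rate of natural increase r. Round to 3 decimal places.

0.389

R0 = Σ lx·mx = 0 + 0.99325 + 0.47415 + 0.48195 + 0.10857 = 2.05792
Σ x·lx·mx = 3.82168; T = 3.82168/2.05792 = 1.85706…
r ≈ ln(R0)/T = ln(2.05792)/1.85706… = 0.38862… → 0.389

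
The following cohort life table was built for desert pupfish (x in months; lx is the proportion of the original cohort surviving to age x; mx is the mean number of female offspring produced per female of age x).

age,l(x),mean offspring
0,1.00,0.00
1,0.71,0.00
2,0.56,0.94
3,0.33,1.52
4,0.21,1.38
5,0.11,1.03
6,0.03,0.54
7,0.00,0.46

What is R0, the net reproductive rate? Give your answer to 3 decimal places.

lx·mx by age: 0, 0, 0.5264, 0.5016, 0.2898, 0.1133, 0.0162, 0
R0 = Σ lx·mx = 1.4473 → 1.447

1.447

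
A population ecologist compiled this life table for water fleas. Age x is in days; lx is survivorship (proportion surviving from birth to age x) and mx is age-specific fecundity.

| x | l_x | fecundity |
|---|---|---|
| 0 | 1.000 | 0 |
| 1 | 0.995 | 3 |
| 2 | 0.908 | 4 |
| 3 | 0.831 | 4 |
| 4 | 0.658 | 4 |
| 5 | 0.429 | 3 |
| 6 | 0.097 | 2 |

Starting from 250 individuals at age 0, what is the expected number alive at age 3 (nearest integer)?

Expected survivors = N0 · l_3 = 250 × 0.831 = 207.75 → 208

208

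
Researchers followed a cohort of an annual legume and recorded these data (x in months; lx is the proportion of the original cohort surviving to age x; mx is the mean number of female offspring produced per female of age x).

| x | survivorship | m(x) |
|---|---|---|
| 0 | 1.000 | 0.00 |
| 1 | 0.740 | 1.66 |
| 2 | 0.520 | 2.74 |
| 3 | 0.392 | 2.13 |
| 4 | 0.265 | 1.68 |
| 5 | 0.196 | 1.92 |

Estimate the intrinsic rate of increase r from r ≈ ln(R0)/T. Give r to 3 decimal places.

0.615

R0 = Σ lx·mx = 0 + 1.2284 + 1.4248 + 0.83496 + 0.4452 + 0.37632 = 4.30968
Σ x·lx·mx = 10.24528; T = 10.24528/4.30968 = 2.37727…
r ≈ ln(R0)/T = ln(4.30968)/2.37727… = 0.61451… → 0.615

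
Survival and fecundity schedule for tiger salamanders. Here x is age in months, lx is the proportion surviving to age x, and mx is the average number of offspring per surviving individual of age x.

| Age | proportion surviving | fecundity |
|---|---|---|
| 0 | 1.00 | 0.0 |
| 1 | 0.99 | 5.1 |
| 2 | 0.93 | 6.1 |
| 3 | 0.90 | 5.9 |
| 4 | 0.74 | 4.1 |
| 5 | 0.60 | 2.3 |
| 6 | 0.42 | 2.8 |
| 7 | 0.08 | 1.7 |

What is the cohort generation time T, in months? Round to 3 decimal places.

2.729

lx·mx: 0, 5.049, 5.673, 5.31, 3.034, 1.38, 1.176, 0.136 → R0 = 21.758
x·lx·mx: 0, 5.049, 11.346, 15.93, 12.136, 6.9, 7.056, 0.952 → Σ = 59.369
T = 59.369 / 21.758 = 2.728606… → 2.729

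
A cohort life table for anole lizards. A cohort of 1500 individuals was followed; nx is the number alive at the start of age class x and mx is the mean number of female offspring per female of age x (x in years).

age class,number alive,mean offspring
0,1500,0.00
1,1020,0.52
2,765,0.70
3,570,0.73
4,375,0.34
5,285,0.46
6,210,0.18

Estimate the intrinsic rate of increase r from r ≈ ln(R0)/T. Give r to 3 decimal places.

lx = nx/n0 = nx/1500: 1, 0.68, 0.51, 0.38, 0.25, 0.19, 0.14
R0 = Σ lx·mx = 0 + 0.3536 + 0.357 + 0.2774 + 0.085 + 0.0874 + 0.0252 = 1.1856
Σ x·lx·mx = 2.828; T = 2.828/1.1856 = 2.38529…
r ≈ ln(R0)/T = ln(1.1856)/2.38529… = 0.07137… → 0.071

0.071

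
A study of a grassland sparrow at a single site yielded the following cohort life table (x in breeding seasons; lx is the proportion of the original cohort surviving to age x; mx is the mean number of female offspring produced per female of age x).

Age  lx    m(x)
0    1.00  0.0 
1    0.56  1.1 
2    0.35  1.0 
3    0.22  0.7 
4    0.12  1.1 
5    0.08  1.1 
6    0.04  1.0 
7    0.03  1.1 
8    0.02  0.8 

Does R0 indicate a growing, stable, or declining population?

growing

R0 = Σ lx·mx = 0 + 0.616 + 0.35 + 0.154 + 0.132 + 0.088 + 0.04 + 0.033 + 0.016 = 1.429
R0 > 1, so the population is growing.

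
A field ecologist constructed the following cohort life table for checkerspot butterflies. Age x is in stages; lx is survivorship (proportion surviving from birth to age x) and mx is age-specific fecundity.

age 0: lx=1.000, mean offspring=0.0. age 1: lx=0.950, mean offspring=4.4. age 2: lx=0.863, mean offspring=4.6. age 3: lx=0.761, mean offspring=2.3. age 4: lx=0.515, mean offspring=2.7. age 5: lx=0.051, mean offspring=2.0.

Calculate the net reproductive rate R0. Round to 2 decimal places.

lx·mx by age: 0, 4.18, 3.9698, 1.7503, 1.3905, 0.102
R0 = Σ lx·mx = 11.3926 → 11.39

11.39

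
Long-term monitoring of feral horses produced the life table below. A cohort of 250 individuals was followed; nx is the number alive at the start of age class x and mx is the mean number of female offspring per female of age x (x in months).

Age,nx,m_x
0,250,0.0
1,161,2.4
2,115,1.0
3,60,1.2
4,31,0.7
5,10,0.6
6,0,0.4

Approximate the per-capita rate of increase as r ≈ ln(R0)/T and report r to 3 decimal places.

0.556

lx = nx/n0 = nx/250: 1, 0.644, 0.46, 0.24, 0.124, 0.04, 0
R0 = Σ lx·mx = 0 + 1.5456 + 0.46 + 0.288 + 0.0868 + 0.024 + 0 = 2.4044
Σ x·lx·mx = 3.7968; T = 3.7968/2.4044 = 1.5791…
r ≈ ln(R0)/T = ln(2.4044)/1.5791… = 0.55557… → 0.556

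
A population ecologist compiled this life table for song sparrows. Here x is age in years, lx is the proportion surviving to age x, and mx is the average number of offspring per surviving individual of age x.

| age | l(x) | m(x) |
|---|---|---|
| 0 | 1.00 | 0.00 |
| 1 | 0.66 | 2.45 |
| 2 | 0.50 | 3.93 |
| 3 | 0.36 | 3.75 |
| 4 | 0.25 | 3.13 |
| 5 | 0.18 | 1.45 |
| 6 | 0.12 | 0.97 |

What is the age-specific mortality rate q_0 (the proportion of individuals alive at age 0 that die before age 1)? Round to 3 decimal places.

q_0 = (l_0 − l_1) / l_0 = (1 − 0.66) / 1
     = 0.34 / 1 = 0.34 → 0.340

0.340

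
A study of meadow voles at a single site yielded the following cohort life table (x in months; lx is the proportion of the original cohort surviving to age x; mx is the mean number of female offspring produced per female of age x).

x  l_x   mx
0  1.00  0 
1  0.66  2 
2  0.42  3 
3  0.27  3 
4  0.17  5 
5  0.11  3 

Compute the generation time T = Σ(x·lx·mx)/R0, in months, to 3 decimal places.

lx·mx: 0, 1.32, 1.26, 0.81, 0.85, 0.33 → R0 = 4.57
x·lx·mx: 0, 1.32, 2.52, 2.43, 3.4, 1.65 → Σ = 11.32
T = 11.32 / 4.57 = 2.477024… → 2.477

2.477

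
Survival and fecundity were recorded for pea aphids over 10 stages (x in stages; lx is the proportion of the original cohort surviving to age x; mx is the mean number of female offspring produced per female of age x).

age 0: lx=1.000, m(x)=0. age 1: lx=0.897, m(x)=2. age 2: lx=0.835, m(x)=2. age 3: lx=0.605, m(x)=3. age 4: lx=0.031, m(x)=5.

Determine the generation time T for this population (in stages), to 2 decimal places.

lx·mx: 0, 1.794, 1.67, 1.815, 0.155 → R0 = 5.434
x·lx·mx: 0, 1.794, 3.34, 5.445, 0.62 → Σ = 11.199
T = 11.199 / 5.434 = 2.060913… → 2.06

2.06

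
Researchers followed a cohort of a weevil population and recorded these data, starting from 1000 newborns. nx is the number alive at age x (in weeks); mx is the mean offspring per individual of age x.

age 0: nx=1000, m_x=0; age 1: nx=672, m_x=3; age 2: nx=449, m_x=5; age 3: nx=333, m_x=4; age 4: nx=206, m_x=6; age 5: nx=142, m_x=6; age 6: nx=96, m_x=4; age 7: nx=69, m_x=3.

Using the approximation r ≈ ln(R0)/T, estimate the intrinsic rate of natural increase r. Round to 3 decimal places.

0.745

lx = nx/n0 = nx/1000: 1, 0.672, 0.449, 0.333, 0.206, 0.142, 0.096, 0.069
R0 = Σ lx·mx = 0 + 2.016 + 2.245 + 1.332 + 1.236 + 0.852 + 0.384 + 0.207 = 8.272
Σ x·lx·mx = 23.459; T = 23.459/8.272 = 2.83595…
r ≈ ln(R0)/T = ln(8.272)/2.83595… = 0.74503… → 0.745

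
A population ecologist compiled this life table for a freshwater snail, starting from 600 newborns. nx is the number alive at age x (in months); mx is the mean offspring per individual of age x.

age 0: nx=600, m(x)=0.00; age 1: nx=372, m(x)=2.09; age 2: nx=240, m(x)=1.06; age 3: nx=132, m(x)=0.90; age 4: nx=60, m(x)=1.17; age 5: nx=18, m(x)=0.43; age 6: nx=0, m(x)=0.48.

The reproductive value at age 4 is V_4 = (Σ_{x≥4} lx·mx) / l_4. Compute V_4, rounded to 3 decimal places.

lx = nx/n0 = nx/600: 1, 0.62, 0.4, 0.22, 0.1, 0.03, 0
lx·mx for x ≥ 4: 0.117, 0.0129, 0 → sum = 0.1299
V_4 = 0.1299 / l_4 = 0.1299 / 0.1 = 1.299 → 1.299

1.299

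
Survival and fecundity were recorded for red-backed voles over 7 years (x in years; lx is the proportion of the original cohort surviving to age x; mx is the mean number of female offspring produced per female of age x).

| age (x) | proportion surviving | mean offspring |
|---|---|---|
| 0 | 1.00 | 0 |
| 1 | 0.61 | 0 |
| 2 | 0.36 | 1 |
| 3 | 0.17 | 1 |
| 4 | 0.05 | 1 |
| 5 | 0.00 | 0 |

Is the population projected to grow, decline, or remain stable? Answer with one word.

R0 = Σ lx·mx = 0 + 0 + 0.36 + 0.17 + 0.05 + 0 = 0.58
R0 < 1, so the population is declining.

declining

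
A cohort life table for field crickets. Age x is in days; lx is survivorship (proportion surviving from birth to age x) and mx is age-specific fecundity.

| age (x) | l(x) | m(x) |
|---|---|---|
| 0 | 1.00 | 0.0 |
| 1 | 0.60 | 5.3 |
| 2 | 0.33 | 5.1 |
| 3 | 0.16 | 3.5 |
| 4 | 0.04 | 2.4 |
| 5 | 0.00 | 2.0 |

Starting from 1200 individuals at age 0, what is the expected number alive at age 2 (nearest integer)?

Expected survivors = N0 · l_2 = 1200 × 0.33 = 396 → 396

396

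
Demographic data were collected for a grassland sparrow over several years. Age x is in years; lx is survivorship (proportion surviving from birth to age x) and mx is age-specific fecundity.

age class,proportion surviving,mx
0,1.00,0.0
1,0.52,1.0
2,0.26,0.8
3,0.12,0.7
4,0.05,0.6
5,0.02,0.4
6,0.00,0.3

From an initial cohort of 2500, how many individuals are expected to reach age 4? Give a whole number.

125

Expected survivors = N0 · l_4 = 2500 × 0.05 = 125 → 125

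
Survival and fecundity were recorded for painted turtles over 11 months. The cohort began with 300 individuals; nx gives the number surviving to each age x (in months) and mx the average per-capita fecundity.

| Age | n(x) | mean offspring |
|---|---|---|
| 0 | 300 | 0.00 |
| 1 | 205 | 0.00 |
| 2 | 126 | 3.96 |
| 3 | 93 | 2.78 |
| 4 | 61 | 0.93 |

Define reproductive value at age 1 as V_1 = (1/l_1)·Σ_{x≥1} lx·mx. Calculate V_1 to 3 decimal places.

3.972

lx = nx/n0 = nx/300: 1, 0.68333…, 0.42, 0.31, 0.20333…
lx·mx for x ≥ 1: 0, 1.6632, 0.8618, 0.1891… → sum = 2.7141…
V_1 = 2.7141… / l_1 = 2.7141… / 0.683333… = 3.971854… → 3.972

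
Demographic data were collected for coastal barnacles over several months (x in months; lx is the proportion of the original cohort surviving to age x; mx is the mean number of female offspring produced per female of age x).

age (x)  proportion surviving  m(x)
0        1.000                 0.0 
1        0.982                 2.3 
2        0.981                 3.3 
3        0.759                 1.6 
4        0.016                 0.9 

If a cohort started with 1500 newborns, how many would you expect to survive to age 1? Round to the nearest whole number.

1473

Expected survivors = N0 · l_1 = 1500 × 0.982 = 1473 → 1473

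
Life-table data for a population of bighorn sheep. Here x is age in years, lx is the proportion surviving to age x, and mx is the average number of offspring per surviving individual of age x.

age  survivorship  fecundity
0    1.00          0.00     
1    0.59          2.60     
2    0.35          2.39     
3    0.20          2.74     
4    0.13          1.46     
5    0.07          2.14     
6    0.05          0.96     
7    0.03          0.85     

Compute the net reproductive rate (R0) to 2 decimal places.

lx·mx by age: 0, 1.534, 0.8365, 0.548, 0.1898, 0.1498, 0.048, 0.0255
R0 = Σ lx·mx = 3.3316 → 3.33

3.33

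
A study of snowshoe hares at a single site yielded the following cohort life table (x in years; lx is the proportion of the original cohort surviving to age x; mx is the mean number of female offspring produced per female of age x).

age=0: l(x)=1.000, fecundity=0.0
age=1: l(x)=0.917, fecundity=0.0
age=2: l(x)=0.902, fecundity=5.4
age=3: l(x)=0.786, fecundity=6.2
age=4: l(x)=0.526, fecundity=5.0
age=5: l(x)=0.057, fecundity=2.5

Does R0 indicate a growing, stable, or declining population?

growing

R0 = Σ lx·mx = 0 + 0 + 4.8708 + 4.8732 + 2.63 + 0.1425 = 12.5165
R0 > 1, so the population is growing.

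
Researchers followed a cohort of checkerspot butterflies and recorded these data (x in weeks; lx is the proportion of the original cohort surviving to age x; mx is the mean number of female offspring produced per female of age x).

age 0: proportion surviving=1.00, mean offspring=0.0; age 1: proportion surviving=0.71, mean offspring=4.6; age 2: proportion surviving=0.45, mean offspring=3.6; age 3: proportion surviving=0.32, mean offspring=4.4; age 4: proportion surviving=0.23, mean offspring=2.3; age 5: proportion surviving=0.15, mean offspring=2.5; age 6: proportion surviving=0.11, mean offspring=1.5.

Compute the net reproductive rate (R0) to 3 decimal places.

7.363

lx·mx by age: 0, 3.266, 1.62, 1.408, 0.529, 0.375, 0.165
R0 = Σ lx·mx = 7.363 → 7.363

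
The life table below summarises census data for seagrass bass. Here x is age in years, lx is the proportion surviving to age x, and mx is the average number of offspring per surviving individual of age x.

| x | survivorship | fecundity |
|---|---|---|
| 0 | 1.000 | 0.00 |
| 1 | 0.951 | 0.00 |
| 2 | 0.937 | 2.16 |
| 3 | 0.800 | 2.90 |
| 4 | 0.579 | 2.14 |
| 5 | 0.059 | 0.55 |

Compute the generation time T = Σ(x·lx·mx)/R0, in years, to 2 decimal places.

2.87

lx·mx: 0, 0, 2.02392, 2.32, 1.23906, 0.03245 → R0 = 5.61543
x·lx·mx: 0, 0, 4.04784, 6.96, 4.95624, 0.16225 → Σ = 16.12633
T = 16.12633 / 5.61543 = 2.871789… → 2.87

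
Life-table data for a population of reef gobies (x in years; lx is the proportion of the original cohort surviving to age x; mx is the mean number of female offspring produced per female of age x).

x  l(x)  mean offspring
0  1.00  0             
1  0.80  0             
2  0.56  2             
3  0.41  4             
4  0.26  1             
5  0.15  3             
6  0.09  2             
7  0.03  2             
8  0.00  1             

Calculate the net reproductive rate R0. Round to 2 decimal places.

lx·mx by age: 0, 0, 1.12, 1.64, 0.26, 0.45, 0.18, 0.06, 0
R0 = Σ lx·mx = 3.71 → 3.71

3.71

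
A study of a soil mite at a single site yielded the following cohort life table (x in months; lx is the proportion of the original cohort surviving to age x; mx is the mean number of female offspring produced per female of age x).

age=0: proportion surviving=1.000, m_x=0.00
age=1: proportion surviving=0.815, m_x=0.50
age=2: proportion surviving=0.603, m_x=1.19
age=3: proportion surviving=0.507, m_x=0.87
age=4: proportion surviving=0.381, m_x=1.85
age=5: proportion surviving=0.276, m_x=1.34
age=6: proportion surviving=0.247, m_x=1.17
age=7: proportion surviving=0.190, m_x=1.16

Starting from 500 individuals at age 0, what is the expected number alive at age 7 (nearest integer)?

Expected survivors = N0 · l_7 = 500 × 0.190 = 95 → 95

95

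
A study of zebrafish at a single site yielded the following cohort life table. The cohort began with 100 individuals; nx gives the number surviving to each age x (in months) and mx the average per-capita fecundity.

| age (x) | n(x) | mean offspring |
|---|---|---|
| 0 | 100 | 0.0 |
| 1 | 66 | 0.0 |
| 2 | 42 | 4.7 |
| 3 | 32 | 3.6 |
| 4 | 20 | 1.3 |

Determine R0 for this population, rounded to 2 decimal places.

lx = nx/n0 = nx/100: 1, 0.66, 0.42, 0.32, 0.2
lx·mx by age: 0, 0, 1.974, 1.152, 0.26
R0 = Σ lx·mx = 3.386 → 3.39

3.39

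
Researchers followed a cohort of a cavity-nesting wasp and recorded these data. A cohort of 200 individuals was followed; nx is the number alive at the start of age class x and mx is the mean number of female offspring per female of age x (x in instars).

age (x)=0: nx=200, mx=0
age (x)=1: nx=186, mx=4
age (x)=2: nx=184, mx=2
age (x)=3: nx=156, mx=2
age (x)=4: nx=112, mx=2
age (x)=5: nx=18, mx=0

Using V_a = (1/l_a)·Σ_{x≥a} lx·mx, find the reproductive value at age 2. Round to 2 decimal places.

lx = nx/n0 = nx/200: 1, 0.93, 0.92, 0.78, 0.56, 0.09
lx·mx for x ≥ 2: 1.84, 1.56, 1.12, 0 → sum = 4.52
V_2 = 4.52 / l_2 = 4.52 / 0.92 = 4.913043… → 4.91

4.91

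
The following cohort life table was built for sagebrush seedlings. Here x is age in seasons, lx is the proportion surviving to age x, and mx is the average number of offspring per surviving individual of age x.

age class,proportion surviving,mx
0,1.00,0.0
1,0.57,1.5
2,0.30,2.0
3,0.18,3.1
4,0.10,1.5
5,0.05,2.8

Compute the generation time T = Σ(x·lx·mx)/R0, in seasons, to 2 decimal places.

lx·mx: 0, 0.855, 0.6, 0.558, 0.15, 0.14 → R0 = 2.303
x·lx·mx: 0, 0.855, 1.2, 1.674, 0.6, 0.7 → Σ = 5.029
T = 5.029 / 2.303 = 2.183673… → 2.18

2.18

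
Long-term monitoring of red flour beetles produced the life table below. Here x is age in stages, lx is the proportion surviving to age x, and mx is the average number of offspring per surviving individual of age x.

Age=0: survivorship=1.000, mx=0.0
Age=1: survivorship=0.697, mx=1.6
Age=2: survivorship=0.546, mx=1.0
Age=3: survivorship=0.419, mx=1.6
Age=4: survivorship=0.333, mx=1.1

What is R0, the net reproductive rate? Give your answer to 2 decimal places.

2.70

lx·mx by age: 0, 1.1152, 0.546, 0.6704, 0.3663
R0 = Σ lx·mx = 2.6979 → 2.70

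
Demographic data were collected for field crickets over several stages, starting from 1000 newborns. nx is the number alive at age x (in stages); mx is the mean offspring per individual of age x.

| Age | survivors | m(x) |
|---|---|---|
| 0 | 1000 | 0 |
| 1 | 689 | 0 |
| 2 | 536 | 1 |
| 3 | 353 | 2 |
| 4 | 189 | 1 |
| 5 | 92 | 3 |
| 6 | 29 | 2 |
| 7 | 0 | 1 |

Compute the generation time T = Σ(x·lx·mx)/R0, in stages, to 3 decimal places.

lx = nx/n0 = nx/1000: 1, 0.689, 0.536, 0.353, 0.189, 0.092, 0.029, 0
lx·mx: 0, 0, 0.536, 0.706, 0.189, 0.276, 0.058, 0 → R0 = 1.765
x·lx·mx: 0, 0, 1.072, 2.118, 0.756, 1.38, 0.348, 0 → Σ = 5.674
T = 5.674 / 1.765 = 3.214731… → 3.215

3.215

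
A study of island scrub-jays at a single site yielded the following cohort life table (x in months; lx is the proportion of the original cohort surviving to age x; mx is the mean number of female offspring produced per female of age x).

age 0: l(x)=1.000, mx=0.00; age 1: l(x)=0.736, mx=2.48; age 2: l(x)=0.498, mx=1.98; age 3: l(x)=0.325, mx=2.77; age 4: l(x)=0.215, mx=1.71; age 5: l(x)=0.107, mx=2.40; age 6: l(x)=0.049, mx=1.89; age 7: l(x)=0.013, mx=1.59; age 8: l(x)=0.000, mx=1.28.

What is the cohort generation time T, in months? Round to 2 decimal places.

2.24

lx·mx: 0, 1.82528, 0.98604, 0.90025, 0.36765, 0.2568, 0.09261, 0.02067, 0 → R0 = 4.4493
x·lx·mx: 0, 1.82528, 1.97208, 2.70075, 1.4706, 1.284, 0.55566, 0.14469, 0 → Σ = 9.95306
T = 9.95306 / 4.4493 = 2.236995… → 2.24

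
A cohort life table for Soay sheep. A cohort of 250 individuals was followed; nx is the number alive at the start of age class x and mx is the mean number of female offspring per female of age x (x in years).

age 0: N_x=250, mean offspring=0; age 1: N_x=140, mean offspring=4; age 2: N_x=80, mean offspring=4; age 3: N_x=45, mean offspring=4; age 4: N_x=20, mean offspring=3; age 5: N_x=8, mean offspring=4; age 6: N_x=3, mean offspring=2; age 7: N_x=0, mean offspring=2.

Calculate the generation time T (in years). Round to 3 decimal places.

lx = nx/n0 = nx/250: 1, 0.56, 0.32, 0.18, 0.08, 0.032, 0.012, 0
lx·mx: 0, 2.24, 1.28, 0.72, 0.24, 0.128, 0.024, 0 → R0 = 4.632
x·lx·mx: 0, 2.24, 2.56, 2.16, 0.96, 0.64, 0.144, 0 → Σ = 8.704
T = 8.704 / 4.632 = 1.879102… → 1.879

1.879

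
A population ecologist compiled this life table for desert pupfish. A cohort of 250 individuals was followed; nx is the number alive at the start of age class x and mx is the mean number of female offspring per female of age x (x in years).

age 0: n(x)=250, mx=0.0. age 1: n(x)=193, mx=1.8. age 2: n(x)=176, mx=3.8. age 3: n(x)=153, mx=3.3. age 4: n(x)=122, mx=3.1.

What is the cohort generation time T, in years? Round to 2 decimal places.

lx = nx/n0 = nx/250: 1, 0.772, 0.704, 0.612, 0.488
lx·mx: 0, 1.3896, 2.6752, 2.0196, 1.5128 → R0 = 7.5972
x·lx·mx: 0, 1.3896, 5.3504, 6.0588, 6.0512 → Σ = 18.85
T = 18.85 / 7.5972 = 2.481177… → 2.48

2.48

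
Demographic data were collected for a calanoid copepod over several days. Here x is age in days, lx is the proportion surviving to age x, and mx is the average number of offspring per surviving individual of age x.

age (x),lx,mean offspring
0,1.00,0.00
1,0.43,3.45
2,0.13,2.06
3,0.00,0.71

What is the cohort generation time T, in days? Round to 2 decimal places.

lx·mx: 0, 1.4835, 0.2678, 0 → R0 = 1.7513
x·lx·mx: 0, 1.4835, 0.5356, 0 → Σ = 2.0191
T = 2.0191 / 1.7513 = 1.152915… → 1.15

1.15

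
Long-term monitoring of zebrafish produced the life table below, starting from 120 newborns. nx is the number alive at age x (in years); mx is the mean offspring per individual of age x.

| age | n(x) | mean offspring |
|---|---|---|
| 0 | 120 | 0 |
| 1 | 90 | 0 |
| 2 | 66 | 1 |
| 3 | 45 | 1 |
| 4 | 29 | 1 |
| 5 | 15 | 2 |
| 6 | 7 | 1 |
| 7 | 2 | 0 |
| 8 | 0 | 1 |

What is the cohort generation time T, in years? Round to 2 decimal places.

lx = nx/n0 = nx/120: 1, 0.75, 0.55, 0.375, 0.24167…, 0.125, 0.05833…, 0.01667…, 0
lx·mx: 0, 0, 0.55, 0.375, 0.241667…, 0.25, 0.058333…, 0, 0 → R0 = 1.475…
x·lx·mx: 0, 0, 1.1, 1.125, 0.966667…, 1.25, 0.35…, 0, 0 → Σ = 4.791667…
T = 4.791667… / 1.475… = 3.248588… → 3.25

3.25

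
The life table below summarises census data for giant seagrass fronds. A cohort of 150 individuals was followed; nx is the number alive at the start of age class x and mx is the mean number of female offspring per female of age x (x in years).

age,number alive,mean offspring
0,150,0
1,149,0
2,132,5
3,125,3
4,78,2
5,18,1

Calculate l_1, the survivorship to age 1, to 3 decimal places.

l_1 = n_1/n_0 = 149/150 = 0.993333… → 0.993

0.993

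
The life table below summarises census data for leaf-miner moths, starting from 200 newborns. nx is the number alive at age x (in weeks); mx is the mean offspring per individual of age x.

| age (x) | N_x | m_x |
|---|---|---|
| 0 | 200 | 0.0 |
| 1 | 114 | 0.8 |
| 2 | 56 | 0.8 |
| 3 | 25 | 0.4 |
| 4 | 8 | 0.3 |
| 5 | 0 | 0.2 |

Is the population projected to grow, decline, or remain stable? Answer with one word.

lx = nx/n0 = nx/200: 1, 0.57, 0.28, 0.125, 0.04, 0
R0 = Σ lx·mx = 0 + 0.456 + 0.224 + 0.05 + 0.012 + 0 = 0.742
R0 < 1, so the population is declining.

declining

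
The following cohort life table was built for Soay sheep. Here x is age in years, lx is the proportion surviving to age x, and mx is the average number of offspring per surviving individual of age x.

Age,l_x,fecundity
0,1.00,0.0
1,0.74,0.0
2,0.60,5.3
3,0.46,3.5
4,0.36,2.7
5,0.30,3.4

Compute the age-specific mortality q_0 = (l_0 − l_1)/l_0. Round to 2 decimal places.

0.26

q_0 = (l_0 − l_1) / l_0 = (1 − 0.74) / 1
     = 0.26 / 1 = 0.26 → 0.26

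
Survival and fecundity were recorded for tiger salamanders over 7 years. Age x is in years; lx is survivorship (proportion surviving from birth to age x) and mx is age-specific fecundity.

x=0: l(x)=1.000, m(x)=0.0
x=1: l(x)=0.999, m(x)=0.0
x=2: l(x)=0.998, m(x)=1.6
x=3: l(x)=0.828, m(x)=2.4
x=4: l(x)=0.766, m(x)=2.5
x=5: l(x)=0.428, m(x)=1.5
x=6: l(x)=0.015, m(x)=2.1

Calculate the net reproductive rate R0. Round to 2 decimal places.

6.17

lx·mx by age: 0, 0, 1.5968, 1.9872, 1.915, 0.642, 0.0315
R0 = Σ lx·mx = 6.1725 → 6.17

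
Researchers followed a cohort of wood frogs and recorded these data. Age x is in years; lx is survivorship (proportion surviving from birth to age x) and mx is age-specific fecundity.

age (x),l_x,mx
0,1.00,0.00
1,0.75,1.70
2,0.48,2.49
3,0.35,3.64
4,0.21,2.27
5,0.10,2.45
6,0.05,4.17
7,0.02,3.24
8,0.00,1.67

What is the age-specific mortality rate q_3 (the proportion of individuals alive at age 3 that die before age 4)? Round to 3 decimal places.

0.400

q_3 = (l_3 − l_4) / l_3 = (0.35 − 0.21) / 0.35
     = 0.14 / 0.35 = 0.4 → 0.400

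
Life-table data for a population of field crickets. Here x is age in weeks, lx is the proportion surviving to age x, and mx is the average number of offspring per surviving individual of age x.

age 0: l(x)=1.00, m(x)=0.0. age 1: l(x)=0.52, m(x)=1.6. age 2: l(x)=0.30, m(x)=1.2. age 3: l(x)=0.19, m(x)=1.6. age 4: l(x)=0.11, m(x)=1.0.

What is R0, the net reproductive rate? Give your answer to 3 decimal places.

lx·mx by age: 0, 0.832, 0.36, 0.304, 0.11
R0 = Σ lx·mx = 1.606 → 1.606

1.606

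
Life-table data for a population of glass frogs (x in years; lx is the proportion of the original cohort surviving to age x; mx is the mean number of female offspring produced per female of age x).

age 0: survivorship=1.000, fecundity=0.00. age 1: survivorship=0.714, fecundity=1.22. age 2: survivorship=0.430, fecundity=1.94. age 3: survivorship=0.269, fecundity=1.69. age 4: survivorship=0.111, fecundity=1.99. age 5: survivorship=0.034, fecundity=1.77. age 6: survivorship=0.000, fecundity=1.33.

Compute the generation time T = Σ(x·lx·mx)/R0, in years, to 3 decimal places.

lx·mx: 0, 0.87108, 0.8342, 0.45461, 0.22089, 0.06018, 0 → R0 = 2.44096
x·lx·mx: 0, 0.87108, 1.6684, 1.36383, 0.88356, 0.3009, 0 → Σ = 5.08777
T = 5.08777 / 2.44096 = 2.084332… → 2.084

2.084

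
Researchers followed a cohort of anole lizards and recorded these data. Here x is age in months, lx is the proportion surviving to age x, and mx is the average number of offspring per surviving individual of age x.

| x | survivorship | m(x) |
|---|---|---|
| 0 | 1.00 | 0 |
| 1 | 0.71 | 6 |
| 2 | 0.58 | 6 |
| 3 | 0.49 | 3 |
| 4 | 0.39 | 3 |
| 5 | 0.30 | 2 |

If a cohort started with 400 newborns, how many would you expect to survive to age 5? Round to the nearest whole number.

Expected survivors = N0 · l_5 = 400 × 0.30 = 120 → 120

120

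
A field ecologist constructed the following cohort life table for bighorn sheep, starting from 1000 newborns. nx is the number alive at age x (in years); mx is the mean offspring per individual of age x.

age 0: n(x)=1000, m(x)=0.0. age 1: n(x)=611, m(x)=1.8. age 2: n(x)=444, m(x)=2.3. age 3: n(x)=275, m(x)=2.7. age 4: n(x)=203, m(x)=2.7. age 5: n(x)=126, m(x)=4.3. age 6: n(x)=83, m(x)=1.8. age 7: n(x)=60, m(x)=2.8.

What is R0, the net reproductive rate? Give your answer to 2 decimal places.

4.27

lx = nx/n0 = nx/1000: 1, 0.611, 0.444, 0.275, 0.203, 0.126, 0.083, 0.06
lx·mx by age: 0, 1.0998, 1.0212, 0.7425, 0.5481, 0.5418, 0.1494, 0.168
R0 = Σ lx·mx = 4.2708 → 4.27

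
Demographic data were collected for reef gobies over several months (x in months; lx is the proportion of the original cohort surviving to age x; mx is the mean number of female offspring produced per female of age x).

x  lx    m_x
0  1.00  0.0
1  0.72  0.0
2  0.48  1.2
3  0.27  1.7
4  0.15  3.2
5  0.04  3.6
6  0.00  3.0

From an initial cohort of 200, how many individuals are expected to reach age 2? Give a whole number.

96

Expected survivors = N0 · l_2 = 200 × 0.48 = 96 → 96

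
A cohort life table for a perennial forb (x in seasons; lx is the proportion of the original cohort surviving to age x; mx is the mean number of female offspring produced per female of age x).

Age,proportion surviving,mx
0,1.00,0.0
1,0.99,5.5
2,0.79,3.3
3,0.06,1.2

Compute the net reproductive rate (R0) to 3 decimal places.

lx·mx by age: 0, 5.445, 2.607, 0.072
R0 = Σ lx·mx = 8.124 → 8.124

8.124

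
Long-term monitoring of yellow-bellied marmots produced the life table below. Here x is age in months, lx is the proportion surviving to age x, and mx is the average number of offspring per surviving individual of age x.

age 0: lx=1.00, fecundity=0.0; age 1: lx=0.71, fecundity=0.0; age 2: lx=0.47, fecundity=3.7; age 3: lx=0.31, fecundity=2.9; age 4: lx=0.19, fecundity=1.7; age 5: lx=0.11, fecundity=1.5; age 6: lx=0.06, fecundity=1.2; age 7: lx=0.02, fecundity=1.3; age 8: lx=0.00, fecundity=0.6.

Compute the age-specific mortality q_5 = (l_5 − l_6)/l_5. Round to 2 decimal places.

0.45

q_5 = (l_5 − l_6) / l_5 = (0.11 − 0.06) / 0.11
     = 0.05 / 0.11 = 0.454545… → 0.45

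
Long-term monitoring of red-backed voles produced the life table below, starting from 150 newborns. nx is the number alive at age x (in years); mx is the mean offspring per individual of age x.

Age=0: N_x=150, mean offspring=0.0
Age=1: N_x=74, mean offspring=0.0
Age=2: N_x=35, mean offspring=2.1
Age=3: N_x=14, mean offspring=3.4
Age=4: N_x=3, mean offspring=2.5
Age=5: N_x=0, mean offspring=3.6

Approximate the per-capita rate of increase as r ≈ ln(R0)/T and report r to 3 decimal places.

lx = nx/n0 = nx/150: 1, 0.49333…, 0.23333…, 0.09333…, 0.02, 0
R0 = Σ lx·mx = 0 + 0 + 0.49… + 0.31733… + 0.05 + 0 = 0.857333…
Σ x·lx·mx = 2.132…; T = 2.132…/0.857333… = 2.48678…
r ≈ ln(R0)/T = ln(0.857333…)/2.48678… = -0.0619… → -0.062

-0.062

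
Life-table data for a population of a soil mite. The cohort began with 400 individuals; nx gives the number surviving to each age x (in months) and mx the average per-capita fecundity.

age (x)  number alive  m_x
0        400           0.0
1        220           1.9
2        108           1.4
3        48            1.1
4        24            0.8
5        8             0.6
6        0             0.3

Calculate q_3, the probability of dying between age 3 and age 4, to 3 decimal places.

0.500

lx = nx/n0 = nx/400: 1, 0.55, 0.27, 0.12, 0.06, 0.02, 0
q_3 = (l_3 − l_4) / l_3 = (0.12 − 0.06) / 0.12
     = 0.06 / 0.12 = 0.5 → 0.500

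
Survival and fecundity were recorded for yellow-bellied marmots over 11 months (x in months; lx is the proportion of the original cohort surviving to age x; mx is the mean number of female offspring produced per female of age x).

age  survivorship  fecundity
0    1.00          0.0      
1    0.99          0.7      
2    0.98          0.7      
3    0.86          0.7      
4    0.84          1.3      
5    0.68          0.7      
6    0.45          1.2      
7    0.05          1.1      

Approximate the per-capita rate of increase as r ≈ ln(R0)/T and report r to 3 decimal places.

R0 = Σ lx·mx = 0 + 0.693 + 0.686 + 0.602 + 1.092 + 0.476 + 0.54 + 0.055 = 4.144
Σ x·lx·mx = 14.244; T = 14.244/4.144 = 3.43726…
r ≈ ln(R0)/T = ln(4.144)/3.43726… = 0.4136… → 0.414

0.414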